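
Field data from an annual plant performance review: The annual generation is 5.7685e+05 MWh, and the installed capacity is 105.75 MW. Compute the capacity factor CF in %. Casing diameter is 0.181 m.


CF = E_a / (cap * 8760) * 100
CF = 5.7685e+05 / (105.75 * 8760) * 100
CF = 62.270 %


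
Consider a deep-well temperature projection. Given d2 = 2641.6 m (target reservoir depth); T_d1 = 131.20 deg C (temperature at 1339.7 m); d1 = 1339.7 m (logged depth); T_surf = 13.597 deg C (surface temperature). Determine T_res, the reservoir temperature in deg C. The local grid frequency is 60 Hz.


Step 1: grad = (T_d1 - T_surf)/d1 * 1000 = (131.2 - 13.597)/1339.7 * 1000 = 87.78309 deg C/km
Step 2: T_res = T_surf + grad*d2/1000 = 13.597 + 87.78309*2641.6/1000 = 245.48 deg C
T_res = 245.48 deg C


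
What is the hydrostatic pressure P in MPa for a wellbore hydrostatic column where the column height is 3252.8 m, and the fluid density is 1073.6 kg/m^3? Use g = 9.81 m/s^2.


P = rho * g * h / 1e6
P = 1073.6 * 9.81 * 3252.8 / 1e6
P = 34.259 MPa


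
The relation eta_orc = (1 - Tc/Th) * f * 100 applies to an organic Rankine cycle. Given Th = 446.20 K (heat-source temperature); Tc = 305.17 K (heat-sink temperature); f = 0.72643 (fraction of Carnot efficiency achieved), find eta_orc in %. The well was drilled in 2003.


eta_orc = (1 - Tc/Th) * f * 100
eta_orc = (1 - 305.17/446.20) * 0.72643 * 100
eta_orc = 22.960 %


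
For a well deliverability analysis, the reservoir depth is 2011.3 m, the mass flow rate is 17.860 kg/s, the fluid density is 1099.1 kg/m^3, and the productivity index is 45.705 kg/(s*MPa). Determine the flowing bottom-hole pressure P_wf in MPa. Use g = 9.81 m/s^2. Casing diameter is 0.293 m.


Step 1: P_i = rho*g*h/1e6 = 1099.1*9.81*2011.3/1e6 = 21.68618 MPa
Step 2: P_wf = P_i - mdot/PI = 21.68618 - 17.86/45.705 = 21.295 MPa
P_wf = 21.295 MPa


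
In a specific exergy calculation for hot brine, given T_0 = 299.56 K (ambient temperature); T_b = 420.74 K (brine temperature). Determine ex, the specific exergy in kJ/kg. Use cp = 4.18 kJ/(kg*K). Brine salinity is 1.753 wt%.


ex = cp * ((T_b - T_0) - T_0 * ln(T_b/T_0))
ex = 4.18 * ((420.74 - 299.56) - 299.56 * ln(420.74/299.56))
ex = 81.173 kJ/kg


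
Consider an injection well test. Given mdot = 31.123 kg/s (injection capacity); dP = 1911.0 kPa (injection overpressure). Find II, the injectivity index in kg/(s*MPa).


II = mdot * 1000 / dP
II = 31.123 * 1000 / 1911.0
II = 16.286 kg/(s*MPa)


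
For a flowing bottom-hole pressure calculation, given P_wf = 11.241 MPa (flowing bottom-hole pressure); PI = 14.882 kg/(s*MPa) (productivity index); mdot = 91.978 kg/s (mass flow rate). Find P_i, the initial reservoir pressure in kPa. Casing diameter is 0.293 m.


P_i = P_wf + mdot / PI
P_i = 11.241 + 91.978 / 14.882
P_i = 17.42149 MPa
Convert: 17.42149 MPa * 1000.0 = 17421 kPa
P_i = 17421 kPa


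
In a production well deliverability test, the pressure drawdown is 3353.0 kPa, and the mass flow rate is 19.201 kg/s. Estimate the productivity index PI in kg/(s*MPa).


PI = mdot * 1000 / dP
PI = 19.201 * 1000 / 3353.0
PI = 5.7265 kg/(s*MPa)


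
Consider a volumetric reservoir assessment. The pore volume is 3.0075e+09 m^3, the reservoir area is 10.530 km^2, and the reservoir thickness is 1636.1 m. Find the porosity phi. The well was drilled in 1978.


phi = Vp / (A * 1e6 * hr)
phi = 3.0075e+09 / (10.530 * 1e6 * 1636.1)
phi = 0.17457


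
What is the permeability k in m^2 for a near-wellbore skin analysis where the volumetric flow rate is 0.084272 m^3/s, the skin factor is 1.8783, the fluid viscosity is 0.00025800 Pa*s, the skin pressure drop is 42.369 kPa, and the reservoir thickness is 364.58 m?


k = S*q*mu / (2*pi*dP_s*1000*hr)
k = 1.8783*0.084272*0.00025800 / (2*pi*42.369*1000*364.58)
k = 4.2077e-13 m^2


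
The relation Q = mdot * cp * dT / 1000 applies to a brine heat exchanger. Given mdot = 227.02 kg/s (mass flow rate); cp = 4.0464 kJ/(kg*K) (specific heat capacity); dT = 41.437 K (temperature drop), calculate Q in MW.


Q = mdot * cp * dT / 1000
Q = 227.02 * 4.0464 * 41.437 / 1000
Q = 38.065 MW


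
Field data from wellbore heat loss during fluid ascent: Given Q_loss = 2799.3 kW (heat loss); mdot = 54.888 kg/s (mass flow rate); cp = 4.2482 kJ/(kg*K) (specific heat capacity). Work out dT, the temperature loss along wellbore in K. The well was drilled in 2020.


dT = Q_loss / (mdot * cp)
dT = 2799.3 / (54.888 * 4.2482)
dT = 12.005 K


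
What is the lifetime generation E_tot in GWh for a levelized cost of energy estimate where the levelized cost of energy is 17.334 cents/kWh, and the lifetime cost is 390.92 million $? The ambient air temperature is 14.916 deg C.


E_tot = C_tot / LCOE * 100
E_tot = 390.92 / 17.334 * 100
E_tot = 2255.2 GWh


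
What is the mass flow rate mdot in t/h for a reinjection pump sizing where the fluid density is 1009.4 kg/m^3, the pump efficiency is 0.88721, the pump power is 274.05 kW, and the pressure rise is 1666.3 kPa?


mdot = P_pump * rho * eta / dP
mdot = 274.05 * 1009.4 * 0.88721 / 1666.3
mdot = 147.2877 kg/s
Convert: 147.2877 kg/s * 3.6 = 530.24 t/h
mdot = 530.24 t/h


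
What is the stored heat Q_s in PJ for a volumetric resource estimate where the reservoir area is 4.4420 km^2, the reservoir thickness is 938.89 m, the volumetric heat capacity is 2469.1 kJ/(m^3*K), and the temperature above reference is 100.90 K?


Step 1: Vr = A*1e6*hr = 4.442*1e6*938.89 = 4.170549e+09 m^3
Step 2: Q_s = Vr*rhoc*dT/1e12 = 4.170549e+09*2469.1*100.9/1e12 = 1039.0 PJ
Q_s = 1039.0 PJ


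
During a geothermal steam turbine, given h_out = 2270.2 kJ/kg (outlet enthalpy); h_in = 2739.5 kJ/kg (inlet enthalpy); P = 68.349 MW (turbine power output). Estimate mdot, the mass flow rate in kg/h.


mdot = P * 1000 / (h_in - h_out)
mdot = 68.349 * 1000 / (2739.5 - 2270.2)
mdot = 145.6403 kg/s
Convert: 145.6403 kg/s * 3600.0 = 5.2431e+05 kg/h
mdot = 5.2431e+05 kg/h


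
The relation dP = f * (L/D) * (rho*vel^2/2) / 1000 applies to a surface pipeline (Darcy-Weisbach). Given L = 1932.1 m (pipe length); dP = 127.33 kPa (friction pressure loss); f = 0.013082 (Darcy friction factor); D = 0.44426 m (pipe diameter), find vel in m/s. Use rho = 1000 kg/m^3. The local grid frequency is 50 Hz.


vel = sqrt(dP*1000*2*D / (f*L*rho))
vel = sqrt(127.33*1000*2*0.44426 / (0.013082*1932.1*1000))
vel = 2.1157 m/s


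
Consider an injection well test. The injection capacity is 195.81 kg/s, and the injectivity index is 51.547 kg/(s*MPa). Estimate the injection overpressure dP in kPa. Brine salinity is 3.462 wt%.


dP = mdot * 1000 / II
dP = 195.81 * 1000 / 51.547
dP = 3798.7 kPa


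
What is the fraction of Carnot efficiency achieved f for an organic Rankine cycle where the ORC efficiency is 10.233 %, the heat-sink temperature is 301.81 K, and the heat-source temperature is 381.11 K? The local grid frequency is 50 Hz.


f = (eta_orc/100) / (1 - Tc/Th)
f = (10.233/100) / (1 - 301.81/381.11)
f = 0.49179


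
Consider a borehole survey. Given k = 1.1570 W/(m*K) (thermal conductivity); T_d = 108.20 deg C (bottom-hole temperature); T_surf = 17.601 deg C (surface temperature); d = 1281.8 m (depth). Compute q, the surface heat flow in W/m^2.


Step 1: grad = (T_d - T_surf)/d * 1000 = (108.2 - 17.601)/1281.8 * 1000 = 70.68107 deg C/km
Step 2: q = k * grad / 1000 = 1.157 * 70.68107 / 1000 = 0.081778 W/m^2
q = 0.081778 W/m^2


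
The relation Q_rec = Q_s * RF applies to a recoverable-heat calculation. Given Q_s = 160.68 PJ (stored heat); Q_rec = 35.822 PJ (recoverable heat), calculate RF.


RF = Q_rec / Q_s
RF = 35.822 / 160.68
RF = 0.22294


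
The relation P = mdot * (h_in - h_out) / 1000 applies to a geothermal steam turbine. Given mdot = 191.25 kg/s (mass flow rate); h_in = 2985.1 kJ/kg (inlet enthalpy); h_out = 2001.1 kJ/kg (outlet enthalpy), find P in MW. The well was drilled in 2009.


P = mdot * (h_in - h_out) / 1000
P = 191.25 * (2985.1 - 2001.1) / 1000
P = 188.19 MW


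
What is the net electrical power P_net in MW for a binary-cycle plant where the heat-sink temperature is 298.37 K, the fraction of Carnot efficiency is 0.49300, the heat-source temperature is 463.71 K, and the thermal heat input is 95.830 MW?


Step 1: eta = (1 - Tc/Th)*f = (1 - 298.37/463.71)*0.493 = 0.1757836
Step 2: P_net = eta * Q_in = 0.1757836 * 95.83 = 16.845 MW
P_net = 16.845 MW


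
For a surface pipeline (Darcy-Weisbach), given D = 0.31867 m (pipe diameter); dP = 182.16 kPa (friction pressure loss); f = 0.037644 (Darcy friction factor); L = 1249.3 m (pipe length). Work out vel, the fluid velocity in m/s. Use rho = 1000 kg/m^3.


vel = sqrt(dP*1000*2*D / (f*L*rho))
vel = sqrt(182.16*1000*2*0.31867 / (0.037644*1249.3*1000))
vel = 1.5712 m/s


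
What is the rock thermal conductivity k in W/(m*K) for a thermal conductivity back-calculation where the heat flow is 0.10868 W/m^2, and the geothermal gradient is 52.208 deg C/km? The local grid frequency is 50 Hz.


k = q / (grad / 1000)
k = 0.10868 / (52.208 / 1000)
k = 2.0817 W/(m*K)


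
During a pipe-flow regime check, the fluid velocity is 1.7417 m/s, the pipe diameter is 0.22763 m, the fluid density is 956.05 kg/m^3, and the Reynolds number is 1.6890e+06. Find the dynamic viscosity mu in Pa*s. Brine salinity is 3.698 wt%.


mu = rho * vel * D / Re
mu = 956.05 * 1.7417 * 0.22763 / 1.6890e+06
mu = 0.00022442 Pa*s


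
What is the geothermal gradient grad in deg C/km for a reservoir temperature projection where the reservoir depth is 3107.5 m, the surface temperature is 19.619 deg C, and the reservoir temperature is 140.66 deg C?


grad = (T_res - T_surf) / d * 1000
grad = (140.66 - 19.619) / 3107.5 * 1000
grad = 38.951 deg C/km


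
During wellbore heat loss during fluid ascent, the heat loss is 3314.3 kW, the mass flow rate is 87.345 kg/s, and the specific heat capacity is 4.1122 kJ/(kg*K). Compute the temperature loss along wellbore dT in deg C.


dT = Q_loss / (mdot * cp)
dT = 3314.3 / (87.345 * 4.1122)
dT = 9.227404 K
Convert (temperature difference, 1 K = 1 deg C): 9.227404 K = 9.227404 deg C
dT = 9.2274 deg C


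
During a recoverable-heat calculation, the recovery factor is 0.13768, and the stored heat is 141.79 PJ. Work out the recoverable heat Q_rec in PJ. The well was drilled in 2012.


Q_rec = Q_s * RF
Q_rec = 141.79 * 0.13768
Q_rec = 19.522 PJ


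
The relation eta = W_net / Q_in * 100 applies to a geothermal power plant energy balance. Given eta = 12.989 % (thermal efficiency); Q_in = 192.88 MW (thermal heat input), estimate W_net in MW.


W_net = eta / 100 * Q_in
W_net = 12.989 / 100 * 192.88
W_net = 25.053 MW


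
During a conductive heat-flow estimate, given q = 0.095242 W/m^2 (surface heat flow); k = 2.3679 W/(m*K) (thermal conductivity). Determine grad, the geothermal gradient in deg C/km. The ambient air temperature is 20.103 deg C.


grad = q * 1000 / k
grad = 0.095242 * 1000 / 2.3679
grad = 40.222 deg C/km


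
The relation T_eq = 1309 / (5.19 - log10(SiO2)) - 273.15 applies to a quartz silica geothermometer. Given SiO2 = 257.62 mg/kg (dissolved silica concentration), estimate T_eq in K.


T_eq = 1309 / (5.19 - log10(SiO2)) - 273.15
T_eq = 1309 / (5.19 - log10(257.62)) - 273.15
T_eq = 197.8793 deg C
Convert to K: 197.8793 + 273.15 = 471.03 K
T_eq = 471.03 K


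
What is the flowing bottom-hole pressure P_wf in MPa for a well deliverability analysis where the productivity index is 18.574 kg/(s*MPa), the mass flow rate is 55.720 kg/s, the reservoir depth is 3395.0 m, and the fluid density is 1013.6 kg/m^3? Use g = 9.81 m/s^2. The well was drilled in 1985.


Step 1: P_i = rho*g*h/1e6 = 1013.6*9.81*3395.0/1e6 = 33.75790 MPa
Step 2: P_wf = P_i - mdot/PI = 33.75790 - 55.72/18.574 = 30.758 MPa
P_wf = 30.758 MPa


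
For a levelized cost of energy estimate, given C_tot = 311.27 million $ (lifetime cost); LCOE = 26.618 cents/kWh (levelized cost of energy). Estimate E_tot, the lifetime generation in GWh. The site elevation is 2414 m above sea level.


E_tot = C_tot / LCOE * 100
E_tot = 311.27 / 26.618 * 100
E_tot = 1169.4 GWh


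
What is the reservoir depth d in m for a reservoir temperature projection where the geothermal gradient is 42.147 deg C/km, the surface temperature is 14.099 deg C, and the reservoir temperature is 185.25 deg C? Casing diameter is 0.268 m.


d = (T_res - T_surf) / grad * 1000
d = (185.25 - 14.099) / 42.147 * 1000
d = 4060.8 m


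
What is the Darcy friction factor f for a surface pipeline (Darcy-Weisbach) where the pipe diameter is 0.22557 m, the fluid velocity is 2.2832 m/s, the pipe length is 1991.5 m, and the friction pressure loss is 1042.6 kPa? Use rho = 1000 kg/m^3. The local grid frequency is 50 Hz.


f = dP*1000 / ((L/D)*(rho*vel^2/2))
f = 1042.6*1000 / ((1991.5/0.22557)*(1000*2.2832^2/2))
f = 0.045307


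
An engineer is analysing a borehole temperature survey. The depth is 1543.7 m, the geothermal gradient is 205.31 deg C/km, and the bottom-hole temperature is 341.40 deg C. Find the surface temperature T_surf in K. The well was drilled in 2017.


T_surf = T_d - grad * d / 1000
T_surf = 341.40 - 205.31 * 1543.7 / 1000
T_surf = 24.46295 deg C
Convert to K: 24.46295 + 273.15 = 297.61 K
T_surf = 297.61 K


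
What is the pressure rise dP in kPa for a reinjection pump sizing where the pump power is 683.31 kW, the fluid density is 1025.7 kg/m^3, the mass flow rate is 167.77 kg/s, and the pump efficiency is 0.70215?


dP = P_pump * rho * eta / mdot
dP = 683.31 * 1025.7 * 0.70215 / 167.77
dP = 2933.3 kPa


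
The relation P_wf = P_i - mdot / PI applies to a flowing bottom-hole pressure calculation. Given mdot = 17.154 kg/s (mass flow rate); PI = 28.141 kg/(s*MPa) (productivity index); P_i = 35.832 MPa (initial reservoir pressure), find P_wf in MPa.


P_wf = P_i - mdot / PI
P_wf = 35.832 - 17.154 / 28.141
P_wf = 35.222 MPa


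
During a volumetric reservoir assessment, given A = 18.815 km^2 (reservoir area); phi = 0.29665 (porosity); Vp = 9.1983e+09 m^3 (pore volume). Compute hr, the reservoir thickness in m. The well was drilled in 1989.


hr = Vp / (A * 1e6 * phi)
hr = 9.1983e+09 / (18.815 * 1e6 * 0.29665)
hr = 1648.0 m


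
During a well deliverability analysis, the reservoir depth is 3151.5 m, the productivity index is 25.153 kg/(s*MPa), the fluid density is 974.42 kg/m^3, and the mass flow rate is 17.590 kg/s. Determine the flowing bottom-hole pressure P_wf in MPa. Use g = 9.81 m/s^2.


Step 1: P_i = rho*g*h/1e6 = 974.42*9.81*3151.5/1e6 = 30.12538 MPa
Step 2: P_wf = P_i - mdot/PI = 30.12538 - 17.59/25.153 = 29.426 MPa
P_wf = 29.426 MPa


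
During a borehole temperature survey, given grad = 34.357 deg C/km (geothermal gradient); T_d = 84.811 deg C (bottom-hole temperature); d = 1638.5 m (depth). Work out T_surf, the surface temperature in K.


T_surf = T_d - grad * d / 1000
T_surf = 84.811 - 34.357 * 1638.5 / 1000
T_surf = 28.51706 deg C
Convert to K: 28.51706 + 273.15 = 301.67 K
T_surf = 301.67 K


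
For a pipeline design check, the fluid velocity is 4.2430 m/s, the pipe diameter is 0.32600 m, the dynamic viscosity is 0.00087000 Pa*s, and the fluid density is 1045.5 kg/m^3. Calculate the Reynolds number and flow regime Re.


Step 1: Re = rho*vel*D/mu = 1045.5*4.243*0.326/0.00087 = 1.6622e+06
Step 2: Re = 1.6622e+06 > 4000, so flow is turbulent.
Re = 1.6622e+06 (turbulent)


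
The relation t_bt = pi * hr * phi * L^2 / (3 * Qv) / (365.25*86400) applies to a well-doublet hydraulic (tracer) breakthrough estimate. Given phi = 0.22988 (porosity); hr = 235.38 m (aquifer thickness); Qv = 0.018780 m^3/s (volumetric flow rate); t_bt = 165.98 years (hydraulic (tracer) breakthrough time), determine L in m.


L = sqrt(t_bt*365.25*86400*3*Qv / (pi*hr*phi))
L = sqrt(165.98*365.25*86400*3*0.018780 / (pi*235.38*0.22988))
L = 1317.6 m


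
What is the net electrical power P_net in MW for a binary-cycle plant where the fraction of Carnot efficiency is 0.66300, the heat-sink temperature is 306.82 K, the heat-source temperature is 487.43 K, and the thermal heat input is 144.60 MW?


Step 1: eta = (1 - Tc/Th)*f = (1 - 306.82/487.43)*0.663 = 0.2456649
Step 2: P_net = eta * Q_in = 0.2456649 * 144.6 = 35.523 MW
P_net = 35.523 MW


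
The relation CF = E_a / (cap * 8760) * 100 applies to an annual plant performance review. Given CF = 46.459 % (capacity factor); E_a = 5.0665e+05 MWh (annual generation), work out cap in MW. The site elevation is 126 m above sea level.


cap = E_a / (CF/100 * 8760)
cap = 5.0665e+05 / (46.459/100 * 8760)
cap = 124.49 MW


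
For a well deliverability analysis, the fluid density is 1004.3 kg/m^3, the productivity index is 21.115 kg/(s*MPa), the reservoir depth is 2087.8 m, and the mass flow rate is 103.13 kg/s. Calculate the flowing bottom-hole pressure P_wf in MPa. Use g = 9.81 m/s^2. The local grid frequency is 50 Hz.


Step 1: P_i = rho*g*h/1e6 = 1004.3*9.81*2087.8/1e6 = 20.56939 MPa
Step 2: P_wf = P_i - mdot/PI = 20.56939 - 103.13/21.115 = 15.685 MPa
P_wf = 15.685 MPa


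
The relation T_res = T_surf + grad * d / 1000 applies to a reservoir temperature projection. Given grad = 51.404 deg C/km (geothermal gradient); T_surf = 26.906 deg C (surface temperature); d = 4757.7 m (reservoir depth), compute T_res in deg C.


T_res = T_surf + grad * d / 1000
T_res = 26.906 + 51.404 * 4757.7 / 1000
T_res = 271.47 deg C


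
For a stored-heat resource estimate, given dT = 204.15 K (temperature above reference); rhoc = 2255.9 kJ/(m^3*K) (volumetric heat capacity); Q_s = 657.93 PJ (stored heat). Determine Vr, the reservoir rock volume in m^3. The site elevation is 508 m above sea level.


Vr = Q_s * 1e12 / (rhoc * dT)
Vr = 657.93 * 1e12 / (2255.9 * 204.15)
Vr = 1.4286e+09 m^3


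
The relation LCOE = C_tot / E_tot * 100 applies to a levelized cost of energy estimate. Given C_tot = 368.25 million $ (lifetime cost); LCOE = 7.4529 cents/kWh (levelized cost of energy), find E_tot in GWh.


E_tot = C_tot / LCOE * 100
E_tot = 368.25 / 7.4529 * 100
E_tot = 4941.0 GWh


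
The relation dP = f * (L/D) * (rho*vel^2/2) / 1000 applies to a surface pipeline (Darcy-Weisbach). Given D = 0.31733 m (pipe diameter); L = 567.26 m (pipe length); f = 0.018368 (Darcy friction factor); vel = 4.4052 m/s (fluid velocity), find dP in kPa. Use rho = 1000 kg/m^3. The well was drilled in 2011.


dP = f * (L/D) * (rho*vel^2/2) / 1000
dP = 0.018368 * (567.26/0.31733) * (1000*4.4052^2/2) / 1000
dP = 318.59 kPa


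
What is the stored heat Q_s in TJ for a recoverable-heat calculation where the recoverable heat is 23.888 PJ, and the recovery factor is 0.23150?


Q_s = Q_rec / RF
Q_s = 23.888 / 0.23150
Q_s = 103.1879 PJ
Convert: 103.1879 PJ * 1000.0 = 1.0319e+05 TJ
Q_s = 1.0319e+05 TJ


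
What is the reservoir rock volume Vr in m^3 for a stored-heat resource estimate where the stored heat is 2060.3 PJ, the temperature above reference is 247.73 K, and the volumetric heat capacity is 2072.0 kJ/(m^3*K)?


Vr = Q_s * 1e12 / (rhoc * dT)
Vr = 2060.3 * 1e12 / (2072.0 * 247.73)
Vr = 4.0139e+09 m^3


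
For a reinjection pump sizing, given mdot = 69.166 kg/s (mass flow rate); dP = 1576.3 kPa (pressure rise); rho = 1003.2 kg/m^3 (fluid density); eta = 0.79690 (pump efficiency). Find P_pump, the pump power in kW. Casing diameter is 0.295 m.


P_pump = mdot * dP / (rho * eta)
P_pump = 69.166 * 1576.3 / (1003.2 * 0.79690)
P_pump = 136.38 kW


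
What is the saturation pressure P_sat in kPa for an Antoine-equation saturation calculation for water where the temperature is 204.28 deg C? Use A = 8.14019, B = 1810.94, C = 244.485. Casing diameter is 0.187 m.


P_sat = 10^(A - B/(C + T)) / 760 * 0.101325
P_sat = 10^(8.14019 - 1810.94/(244.485 + 204.28)) / 760 * 0.101325
P_sat = 1.697098 MPa
Convert: 1.697098 MPa * 1000.0 = 1697.1 kPa
P_sat = 1697.1 kPa


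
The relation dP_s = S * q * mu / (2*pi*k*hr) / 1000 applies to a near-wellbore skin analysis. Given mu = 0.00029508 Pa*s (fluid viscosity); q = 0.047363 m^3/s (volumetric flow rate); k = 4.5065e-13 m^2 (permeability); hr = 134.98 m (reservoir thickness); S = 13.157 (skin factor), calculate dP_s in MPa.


dP_s = S * q * mu / (2*pi*k*hr) / 1000
dP_s = 13.157 * 0.047363 * 0.00029508 / (2*pi*4.5065e-13*134.98) / 1000
dP_s = 481.1131 kPa
Convert: 481.1131 kPa * 0.001 = 0.48111 MPa
dP_s = 0.48111 MPa


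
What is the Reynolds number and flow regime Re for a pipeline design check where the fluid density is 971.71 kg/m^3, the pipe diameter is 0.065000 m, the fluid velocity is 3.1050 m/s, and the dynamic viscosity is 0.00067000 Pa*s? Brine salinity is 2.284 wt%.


Step 1: Re = rho*vel*D/mu = 971.71*3.105*0.065/0.00067 = 2.9271e+05
Step 2: Re = 2.9271e+05 > 4000, so flow is turbulent.
Re = 2.9271e+05 (turbulent)


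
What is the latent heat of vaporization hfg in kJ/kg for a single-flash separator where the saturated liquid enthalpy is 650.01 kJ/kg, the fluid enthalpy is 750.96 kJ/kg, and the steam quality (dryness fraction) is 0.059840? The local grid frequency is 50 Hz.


hfg = (h - hf) / x
hfg = (750.96 - 650.01) / 0.059840
hfg = 1687.0 kJ/kg


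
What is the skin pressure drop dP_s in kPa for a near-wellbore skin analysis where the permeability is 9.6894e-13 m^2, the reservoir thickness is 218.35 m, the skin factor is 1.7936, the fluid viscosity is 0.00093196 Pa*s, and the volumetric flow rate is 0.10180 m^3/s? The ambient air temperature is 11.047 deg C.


dP_s = S * q * mu / (2*pi*k*hr) / 1000
dP_s = 1.7936 * 0.10180 * 0.00093196 / (2*pi*9.6894e-13*218.35) / 1000
dP_s = 128.01 kPa


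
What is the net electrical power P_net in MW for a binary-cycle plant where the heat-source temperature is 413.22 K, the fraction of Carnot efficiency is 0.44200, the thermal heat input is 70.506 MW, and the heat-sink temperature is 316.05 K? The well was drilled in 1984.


Step 1: eta = (1 - Tc/Th)*f = (1 - 316.05/413.22)*0.442 = 0.1039377
Step 2: P_net = eta * Q_in = 0.1039377 * 70.506 = 7.3282 MW
P_net = 7.3282 MW


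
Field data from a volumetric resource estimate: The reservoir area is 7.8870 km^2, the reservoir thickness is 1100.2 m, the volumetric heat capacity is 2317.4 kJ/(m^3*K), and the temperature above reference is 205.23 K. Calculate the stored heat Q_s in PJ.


Step 1: Vr = A*1e6*hr = 7.887*1e6*1100.2 = 8.677277e+09 m^3
Step 2: Q_s = Vr*rhoc*dT/1e12 = 8.677277e+09*2317.4*205.23/1e12 = 4126.9 PJ
Q_s = 4126.9 PJ


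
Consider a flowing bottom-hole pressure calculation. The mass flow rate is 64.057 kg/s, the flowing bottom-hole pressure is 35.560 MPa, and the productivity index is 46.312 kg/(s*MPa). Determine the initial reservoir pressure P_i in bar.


P_i = P_wf + mdot / PI
P_i = 35.560 + 64.057 / 46.312
P_i = 36.94316 MPa
Convert: 36.94316 MPa * 10.0 = 369.43 bar
P_i = 369.43 bar


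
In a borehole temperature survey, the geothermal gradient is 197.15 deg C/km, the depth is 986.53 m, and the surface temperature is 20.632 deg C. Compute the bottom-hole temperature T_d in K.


T_d = T_surf + grad * d / 1000
T_d = 20.632 + 197.15 * 986.53 / 1000
T_d = 215.1264 deg C
Convert to K: 215.1264 + 273.15 = 488.28 K
T_d = 488.28 K


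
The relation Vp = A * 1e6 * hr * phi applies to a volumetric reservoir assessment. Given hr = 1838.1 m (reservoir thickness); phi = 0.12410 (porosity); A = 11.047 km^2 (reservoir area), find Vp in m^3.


Vp = A * 1e6 * hr * phi
Vp = 11.047 * 1e6 * 1838.1 * 0.12410
Vp = 2.5199e+09 m^3


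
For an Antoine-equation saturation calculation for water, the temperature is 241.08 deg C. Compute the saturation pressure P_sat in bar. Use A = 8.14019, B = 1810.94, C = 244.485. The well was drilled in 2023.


P_sat = 10^(A - B/(C + T)) / 760 * 0.101325
P_sat = 10^(8.14019 - 1810.94/(244.485 + 241.08)) / 760 * 0.101325
P_sat = 3.431949 MPa
Convert: 3.431949 MPa * 10.0 = 34.319 bar
P_sat = 34.319 bar


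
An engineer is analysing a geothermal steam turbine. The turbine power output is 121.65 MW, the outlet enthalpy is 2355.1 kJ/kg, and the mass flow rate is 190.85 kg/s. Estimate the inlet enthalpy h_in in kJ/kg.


h_in = h_out + P * 1000 / mdot
h_in = 2355.1 + 121.65 * 1000 / 190.85
h_in = 2992.5 kJ/kg


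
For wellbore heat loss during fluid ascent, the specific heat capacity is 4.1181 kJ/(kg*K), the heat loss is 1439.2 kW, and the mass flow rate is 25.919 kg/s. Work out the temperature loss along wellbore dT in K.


dT = Q_loss / (mdot * cp)
dT = 1439.2 / (25.919 * 4.1181)
dT = 13.484 K


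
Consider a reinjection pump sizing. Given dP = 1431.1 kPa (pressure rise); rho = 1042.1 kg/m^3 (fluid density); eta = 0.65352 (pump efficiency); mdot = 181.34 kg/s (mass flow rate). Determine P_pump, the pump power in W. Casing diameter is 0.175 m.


P_pump = mdot * dP / (rho * eta)
P_pump = 181.34 * 1431.1 / (1042.1 * 0.65352)
P_pump = 381.0617 kW
Convert: 381.0617 kW * 1000.0 = 3.8106e+05 W
P_pump = 3.8106e+05 W


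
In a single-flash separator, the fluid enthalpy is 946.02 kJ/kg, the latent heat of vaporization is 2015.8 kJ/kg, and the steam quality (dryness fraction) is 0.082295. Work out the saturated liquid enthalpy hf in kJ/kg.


hf = h - x * hfg
hf = 946.02 - 0.082295 * 2015.8
hf = 780.13 kJ/kg


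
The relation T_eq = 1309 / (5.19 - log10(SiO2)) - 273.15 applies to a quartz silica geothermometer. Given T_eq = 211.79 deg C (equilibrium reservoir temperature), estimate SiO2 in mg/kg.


SiO2 = 10^(5.19 - 1309/(T_eq + 273.15))
SiO2 = 10^(5.19 - 1309/(211.79 + 273.15))
SiO2 = 309.53 mg/kg


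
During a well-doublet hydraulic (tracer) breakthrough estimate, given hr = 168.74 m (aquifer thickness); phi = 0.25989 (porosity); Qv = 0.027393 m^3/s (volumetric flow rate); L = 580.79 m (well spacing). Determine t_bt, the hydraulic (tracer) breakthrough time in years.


t_bt = pi * hr * phi * L^2 / (3 * Qv) / (365.25*86400)
t_bt = pi * 168.74 * 0.25989 * 580.79^2 / (3 * 0.027393) / (365.25*86400)
t_bt = 17.920 years


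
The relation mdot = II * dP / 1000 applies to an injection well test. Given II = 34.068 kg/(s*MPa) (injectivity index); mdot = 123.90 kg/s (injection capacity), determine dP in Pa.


dP = mdot * 1000 / II
dP = 123.90 * 1000 / 34.068
dP = 3636.844 kPa
Convert: 3636.844 kPa * 1000.0 = 3.6368e+06 Pa
dP = 3.6368e+06 Pa


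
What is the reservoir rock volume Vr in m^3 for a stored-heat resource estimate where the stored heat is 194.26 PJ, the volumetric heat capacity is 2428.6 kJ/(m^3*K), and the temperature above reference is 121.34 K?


Vr = Q_s * 1e12 / (rhoc * dT)
Vr = 194.26 * 1e12 / (2428.6 * 121.34)
Vr = 6.5921e+08 m^3


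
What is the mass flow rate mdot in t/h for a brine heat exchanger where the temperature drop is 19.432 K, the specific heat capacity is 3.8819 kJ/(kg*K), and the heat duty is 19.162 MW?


mdot = Q * 1000 / (cp * dT)
mdot = 19.162 * 1000 / (3.8819 * 19.432)
mdot = 254.0265 kg/s
Convert: 254.0265 kg/s * 3.6 = 914.50 t/h
mdot = 914.50 t/h


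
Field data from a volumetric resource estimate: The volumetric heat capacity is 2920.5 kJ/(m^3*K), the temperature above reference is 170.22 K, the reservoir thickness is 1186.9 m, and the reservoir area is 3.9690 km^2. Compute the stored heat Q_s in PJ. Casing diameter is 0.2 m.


Step 1: Vr = A*1e6*hr = 3.969*1e6*1186.9 = 4.710806e+09 m^3
Step 2: Q_s = Vr*rhoc*dT/1e12 = 4.710806e+09*2920.5*170.22/1e12 = 2341.9 PJ
Q_s = 2341.9 PJ


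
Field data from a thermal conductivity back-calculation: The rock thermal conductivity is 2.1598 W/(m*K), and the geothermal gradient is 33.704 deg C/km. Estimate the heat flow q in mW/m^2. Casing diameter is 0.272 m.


q = k * grad / 1000
q = 2.1598 * 33.704 / 1000
q = 0.07279390 W/m^2
Convert: 0.07279390 W/m^2 * 1000.0 = 72.794 mW/m^2
q = 72.794 mW/m^2


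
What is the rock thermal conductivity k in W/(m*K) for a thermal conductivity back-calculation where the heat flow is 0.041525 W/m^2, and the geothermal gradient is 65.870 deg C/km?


k = q / (grad / 1000)
k = 0.041525 / (65.870 / 1000)
k = 0.63041 W/(m*K)


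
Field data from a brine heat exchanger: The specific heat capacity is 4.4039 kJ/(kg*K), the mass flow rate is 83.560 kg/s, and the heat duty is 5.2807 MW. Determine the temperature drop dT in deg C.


dT = Q * 1000 / (mdot * cp)
dT = 5.2807 * 1000 / (83.560 * 4.4039)
dT = 14.35012 K
Convert (temperature difference, 1 K = 1 deg C): 14.35012 K = 14.35012 deg C
dT = 14.350 deg C


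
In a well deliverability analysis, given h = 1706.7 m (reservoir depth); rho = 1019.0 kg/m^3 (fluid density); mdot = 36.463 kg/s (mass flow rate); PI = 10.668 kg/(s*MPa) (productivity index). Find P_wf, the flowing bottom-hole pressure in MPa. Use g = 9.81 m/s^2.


Step 1: P_i = rho*g*h/1e6 = 1019.0*9.81*1706.7/1e6 = 17.06084 MPa
Step 2: P_wf = P_i - mdot/PI = 17.06084 - 36.463/10.668 = 13.643 MPa
P_wf = 13.643 MPa


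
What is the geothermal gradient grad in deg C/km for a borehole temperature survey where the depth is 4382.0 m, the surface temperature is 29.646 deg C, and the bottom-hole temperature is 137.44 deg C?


grad = (T_d - T_surf) / d * 1000
grad = (137.44 - 29.646) / 4382.0 * 1000
grad = 24.599 deg C/km


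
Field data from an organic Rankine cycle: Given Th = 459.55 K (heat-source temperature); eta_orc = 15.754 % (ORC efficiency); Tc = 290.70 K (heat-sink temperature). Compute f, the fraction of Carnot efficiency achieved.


f = (eta_orc/100) / (1 - Tc/Th)
f = (15.754/100) / (1 - 290.70/459.55)
f = 0.42877


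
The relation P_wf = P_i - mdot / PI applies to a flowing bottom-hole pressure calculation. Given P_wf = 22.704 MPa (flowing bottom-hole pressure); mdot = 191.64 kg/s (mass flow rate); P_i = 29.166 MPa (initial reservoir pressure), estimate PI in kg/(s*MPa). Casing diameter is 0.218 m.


PI = mdot / (P_i - P_wf)
PI = 191.64 / (29.166 - 22.704)
PI = 29.656 kg/(s*MPa)


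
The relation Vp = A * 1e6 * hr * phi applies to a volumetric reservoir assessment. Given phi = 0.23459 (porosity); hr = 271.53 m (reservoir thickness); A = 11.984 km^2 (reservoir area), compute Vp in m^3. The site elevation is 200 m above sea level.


Vp = A * 1e6 * hr * phi
Vp = 11.984 * 1e6 * 271.53 * 0.23459
Vp = 7.6336e+08 m^3


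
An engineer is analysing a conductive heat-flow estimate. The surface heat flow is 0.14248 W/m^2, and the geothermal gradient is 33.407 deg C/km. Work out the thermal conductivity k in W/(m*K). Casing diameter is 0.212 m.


k = q * 1000 / grad
k = 0.14248 * 1000 / 33.407
k = 4.2650 W/(m*K)


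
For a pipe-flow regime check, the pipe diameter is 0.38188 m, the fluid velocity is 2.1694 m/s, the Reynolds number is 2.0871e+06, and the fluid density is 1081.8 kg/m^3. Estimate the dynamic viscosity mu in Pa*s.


mu = rho * vel * D / Re
mu = 1081.8 * 2.1694 * 0.38188 / 2.0871e+06
mu = 0.00042941 Pa*s


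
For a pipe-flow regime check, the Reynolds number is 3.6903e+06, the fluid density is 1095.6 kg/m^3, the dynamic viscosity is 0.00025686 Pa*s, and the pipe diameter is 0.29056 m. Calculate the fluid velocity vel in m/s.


vel = Re * mu / (rho * D)
vel = 3.6903e+06 * 0.00025686 / (1095.6 * 0.29056)
vel = 2.9776 m/s


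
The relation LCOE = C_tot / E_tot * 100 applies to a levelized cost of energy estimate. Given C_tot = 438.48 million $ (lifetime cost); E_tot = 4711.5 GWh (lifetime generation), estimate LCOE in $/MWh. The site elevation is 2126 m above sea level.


LCOE = C_tot / E_tot * 100
LCOE = 438.48 / 4711.5 * 100
LCOE = 9.306590 cents/kWh
Convert: 9.306590 cents/kWh * 10.0 = 93.066 $/MWh
LCOE = 93.066 $/MWh


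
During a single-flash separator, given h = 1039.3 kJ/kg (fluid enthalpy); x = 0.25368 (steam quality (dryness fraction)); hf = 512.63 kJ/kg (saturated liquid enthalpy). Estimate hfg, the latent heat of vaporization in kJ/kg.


hfg = (h - hf) / x
hfg = (1039.3 - 512.63) / 0.25368
hfg = 2076.1 kJ/kg


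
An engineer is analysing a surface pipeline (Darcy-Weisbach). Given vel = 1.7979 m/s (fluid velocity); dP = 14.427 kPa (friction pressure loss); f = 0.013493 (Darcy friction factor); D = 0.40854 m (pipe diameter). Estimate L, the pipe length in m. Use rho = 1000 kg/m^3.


L = dP*1000*D / (f*rho*vel^2/2)
L = 14.427*1000*0.40854 / (0.013493*1000*1.7979^2/2)
L = 270.27 m


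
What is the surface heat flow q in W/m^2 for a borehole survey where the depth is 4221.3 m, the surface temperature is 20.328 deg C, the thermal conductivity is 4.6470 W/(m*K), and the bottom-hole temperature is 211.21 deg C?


Step 1: grad = (T_d - T_surf)/d * 1000 = (211.21 - 20.328)/4221.3 * 1000 = 45.21877 deg C/km
Step 2: q = k * grad / 1000 = 4.647 * 45.21877 / 1000 = 0.21013 W/m^2
q = 0.21013 W/m^2


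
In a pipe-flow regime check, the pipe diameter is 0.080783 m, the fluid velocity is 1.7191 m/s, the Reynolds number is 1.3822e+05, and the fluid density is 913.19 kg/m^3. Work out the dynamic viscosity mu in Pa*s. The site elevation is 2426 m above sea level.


mu = rho * vel * D / Re
mu = 913.19 * 1.7191 * 0.080783 / 1.3822e+05
mu = 0.00091751 Pa*s


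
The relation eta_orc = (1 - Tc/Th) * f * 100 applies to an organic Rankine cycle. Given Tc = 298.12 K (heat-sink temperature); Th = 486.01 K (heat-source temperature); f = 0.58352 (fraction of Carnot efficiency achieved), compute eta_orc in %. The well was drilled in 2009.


eta_orc = (1 - Tc/Th) * f * 100
eta_orc = (1 - 298.12/486.01) * 0.58352 * 100
eta_orc = 22.559 %


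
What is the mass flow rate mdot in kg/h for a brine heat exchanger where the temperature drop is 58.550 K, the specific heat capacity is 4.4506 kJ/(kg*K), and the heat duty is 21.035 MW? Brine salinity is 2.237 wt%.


mdot = Q * 1000 / (cp * dT)
mdot = 21.035 * 1000 / (4.4506 * 58.550)
mdot = 80.72296 kg/s
Convert: 80.72296 kg/s * 3600.0 = 2.9060e+05 kg/h
mdot = 2.9060e+05 kg/h


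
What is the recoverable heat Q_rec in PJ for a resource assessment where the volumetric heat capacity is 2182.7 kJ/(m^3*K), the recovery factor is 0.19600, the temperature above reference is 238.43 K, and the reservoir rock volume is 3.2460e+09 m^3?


Step 1: Q_s = Vr*rhoc*dT/1e12 = 3.2460e+09*2182.7*238.43/1e12 = 1689.287 PJ
Step 2: Q_rec = Q_s * RF = 1689.287 * 0.196 = 331.10 PJ
Q_rec = 331.10 PJ


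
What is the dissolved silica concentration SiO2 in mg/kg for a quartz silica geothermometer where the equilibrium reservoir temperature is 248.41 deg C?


SiO2 = 10^(5.19 - 1309/(T_eq + 273.15))
SiO2 = 10^(5.19 - 1309/(248.41 + 273.15))
SiO2 = 478.87 mg/kg


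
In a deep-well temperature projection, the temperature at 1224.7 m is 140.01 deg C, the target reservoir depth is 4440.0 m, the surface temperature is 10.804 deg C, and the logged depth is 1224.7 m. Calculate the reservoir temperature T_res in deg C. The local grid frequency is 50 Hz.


Step 1: grad = (T_d1 - T_surf)/d1 * 1000 = (140.01 - 10.804)/1224.7 * 1000 = 105.5001 deg C/km
Step 2: T_res = T_surf + grad*d2/1000 = 10.804 + 105.5001*4440.0/1000 = 479.22 deg C
T_res = 479.22 deg C


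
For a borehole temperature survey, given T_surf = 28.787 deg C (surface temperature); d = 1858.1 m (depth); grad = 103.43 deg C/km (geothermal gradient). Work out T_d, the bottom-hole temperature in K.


T_d = T_surf + grad * d / 1000
T_d = 28.787 + 103.43 * 1858.1 / 1000
T_d = 220.9703 deg C
Convert to K: 220.9703 + 273.15 = 494.12 K
T_d = 494.12 K


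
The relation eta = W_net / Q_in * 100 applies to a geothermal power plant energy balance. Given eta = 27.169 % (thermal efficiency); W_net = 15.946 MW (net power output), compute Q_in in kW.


Q_in = W_net / (eta / 100)
Q_in = 15.946 / (27.169 / 100)
Q_in = 58.69189 MW
Convert: 58.69189 MW * 1000.0 = 58692 kW
Q_in = 58692 kW


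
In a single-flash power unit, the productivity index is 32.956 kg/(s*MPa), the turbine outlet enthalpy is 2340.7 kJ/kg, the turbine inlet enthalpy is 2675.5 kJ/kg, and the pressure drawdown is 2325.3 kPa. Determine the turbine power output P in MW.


Step 1: mdot = PI * dP / 1000 = 32.956 * 2325.3 / 1000 = 76.63259 kg/s
Step 2: P = mdot*(h_in - h_out)/1000 = 76.63259*(2675.5 - 2340.7)/1000 = 25.657 MW
P = 25.657 MW


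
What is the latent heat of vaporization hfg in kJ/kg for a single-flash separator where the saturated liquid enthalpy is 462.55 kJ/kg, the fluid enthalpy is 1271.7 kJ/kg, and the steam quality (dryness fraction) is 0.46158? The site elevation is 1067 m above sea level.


hfg = (h - hf) / x
hfg = (1271.7 - 462.55) / 0.46158
hfg = 1753.0 kJ/kg


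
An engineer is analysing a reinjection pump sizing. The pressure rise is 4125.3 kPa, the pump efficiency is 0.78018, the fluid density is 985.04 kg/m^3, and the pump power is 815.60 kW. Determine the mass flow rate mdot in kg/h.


mdot = P_pump * rho * eta / dP
mdot = 815.60 * 985.04 * 0.78018 / 4125.3
mdot = 151.9394 kg/s
Convert: 151.9394 kg/s * 3600.0 = 5.4698e+05 kg/h
mdot = 5.4698e+05 kg/h


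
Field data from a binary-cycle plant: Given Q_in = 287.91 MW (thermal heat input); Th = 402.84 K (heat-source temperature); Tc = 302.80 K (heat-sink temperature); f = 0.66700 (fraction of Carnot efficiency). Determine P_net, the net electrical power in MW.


Step 1: eta = (1 - Tc/Th)*f = (1 - 302.8/402.84)*0.667 = 0.1656407
Step 2: P_net = eta * Q_in = 0.1656407 * 287.91 = 47.690 MW
P_net = 47.690 MW


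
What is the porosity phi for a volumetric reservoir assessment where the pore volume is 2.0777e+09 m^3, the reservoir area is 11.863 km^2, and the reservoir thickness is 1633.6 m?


phi = Vp / (A * 1e6 * hr)
phi = 2.0777e+09 / (11.863 * 1e6 * 1633.6)
phi = 0.10721


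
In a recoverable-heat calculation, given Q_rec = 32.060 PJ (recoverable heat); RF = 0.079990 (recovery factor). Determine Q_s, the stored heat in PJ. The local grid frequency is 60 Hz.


Q_s = Q_rec / RF
Q_s = 32.060 / 0.079990
Q_s = 400.80 PJ


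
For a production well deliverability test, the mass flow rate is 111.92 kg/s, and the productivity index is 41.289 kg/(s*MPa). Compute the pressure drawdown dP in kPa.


dP = mdot * 1000 / PI
dP = 111.92 * 1000 / 41.289
dP = 2710.6 kPa


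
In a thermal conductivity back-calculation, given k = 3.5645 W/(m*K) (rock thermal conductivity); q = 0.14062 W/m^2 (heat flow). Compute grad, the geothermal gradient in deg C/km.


grad = q / k * 1000
grad = 0.14062 / 3.5645 * 1000
grad = 39.450 deg C/km


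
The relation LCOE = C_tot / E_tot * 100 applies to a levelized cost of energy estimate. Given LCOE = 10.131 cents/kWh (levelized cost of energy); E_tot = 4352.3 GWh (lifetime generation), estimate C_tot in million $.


C_tot = LCOE / 100 * E_tot
C_tot = 10.131 / 100 * 4352.3
C_tot = 440.93 million $


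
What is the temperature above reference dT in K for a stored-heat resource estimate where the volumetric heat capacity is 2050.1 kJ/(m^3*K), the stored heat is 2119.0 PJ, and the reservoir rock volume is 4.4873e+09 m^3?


dT = Q_s * 1e12 / (Vr * rhoc)
dT = 2119.0 * 1e12 / (4.4873e+09 * 2050.1)
dT = 230.34 K


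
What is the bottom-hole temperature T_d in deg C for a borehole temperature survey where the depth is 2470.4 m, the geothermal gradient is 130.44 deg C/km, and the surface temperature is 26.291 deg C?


T_d = T_surf + grad * d / 1000
T_d = 26.291 + 130.44 * 2470.4 / 1000
T_d = 348.53 deg C


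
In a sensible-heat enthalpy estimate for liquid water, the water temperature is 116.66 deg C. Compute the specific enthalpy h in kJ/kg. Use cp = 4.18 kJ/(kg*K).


h = cp * T
h = 4.18 * 116.66
h = 487.64 kJ/kg


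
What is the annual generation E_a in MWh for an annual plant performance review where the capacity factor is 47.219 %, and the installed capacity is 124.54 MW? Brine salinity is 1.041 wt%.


E_a = CF / 100 * cap * 8760
E_a = 47.219 / 100 * 124.54 * 8760
E_a = 5.1515e+05 MWh


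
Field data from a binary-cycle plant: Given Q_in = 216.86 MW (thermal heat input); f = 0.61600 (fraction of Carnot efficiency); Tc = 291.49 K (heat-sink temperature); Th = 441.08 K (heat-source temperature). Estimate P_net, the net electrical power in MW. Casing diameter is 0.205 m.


Step 1: eta = (1 - Tc/Th)*f = (1 - 291.49/441.08)*0.616 = 0.2089132
Step 2: P_net = eta * Q_in = 0.2089132 * 216.86 = 45.305 MW
P_net = 45.305 MW
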